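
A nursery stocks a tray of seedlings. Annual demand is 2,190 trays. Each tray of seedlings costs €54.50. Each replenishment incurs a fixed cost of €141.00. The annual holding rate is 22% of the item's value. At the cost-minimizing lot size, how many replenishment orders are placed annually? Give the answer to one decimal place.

Holding cost H = 0.22 × €54.50 = €11.9900 per unit per year.
Q* = √(2DS/H) = √(2 × 2,190 × 141 / 11.99) ≈ 226.95.
Orders per year = D / Q* = 2,190 / 226.95 ≈ 9.650.

N ≈ 9.6 orders per year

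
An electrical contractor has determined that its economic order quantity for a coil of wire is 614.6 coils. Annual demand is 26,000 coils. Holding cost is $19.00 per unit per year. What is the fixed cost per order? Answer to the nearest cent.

Squaring Q* = √(2DS/H) gives Q*² = 2DS/H.
From Q* = √(2DS/H): S = Q*²H / (2D) = 614.6² × 19 / (2 × 26,000) = 138.0179.

S ≈ $138.02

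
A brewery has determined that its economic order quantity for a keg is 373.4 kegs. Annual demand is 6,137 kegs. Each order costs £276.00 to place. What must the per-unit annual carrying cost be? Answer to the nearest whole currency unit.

The basic EOQ model gives Q* = √(2DS/H); rearrange for the unknown.
From Q* = √(2DS/H): H = 2DS / Q*² = 2 × 6,137 × 276 / 373.4² = 24.2967.

H ≈ £24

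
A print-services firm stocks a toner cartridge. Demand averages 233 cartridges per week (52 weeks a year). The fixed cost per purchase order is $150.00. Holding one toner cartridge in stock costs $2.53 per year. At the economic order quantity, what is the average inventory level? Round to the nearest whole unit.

Annual demand D = 233 × 52 = 12,116.
Q* = √(2DS/H) = √(2 × 12,116 × 150 / 2.53) ≈ 1198.62.
Average inventory = Q*/2 ≈ 1198.62 / 2 = 599.308.

Average inventory ≈ 599 cartridges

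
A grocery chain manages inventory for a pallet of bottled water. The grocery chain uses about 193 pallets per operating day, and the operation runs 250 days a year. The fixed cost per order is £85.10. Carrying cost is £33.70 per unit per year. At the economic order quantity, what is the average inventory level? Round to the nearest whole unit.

Average inventory ≈ 247 pallets

Annual demand D = 193 × 250 = 48,250.
EOQ = √(2DS/H) = √(2 × 48,250 × 85.1 / 33.7) ≈ 493.64.
Average inventory = Q*/2 ≈ 493.64 / 2 = 246.822.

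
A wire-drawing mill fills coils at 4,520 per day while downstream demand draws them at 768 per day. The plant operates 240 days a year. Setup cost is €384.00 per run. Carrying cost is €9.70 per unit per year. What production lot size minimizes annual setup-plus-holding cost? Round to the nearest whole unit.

Annual demand D = 768 × 240 = 184,320.
Production build-up factor (1 − d/p) = 1 − 768/4,520 = 0.8301.
Q* = √(2DS / (H(1 − d/p))) = √(2 × 184,320 × 384 / (9.7 × 0.8301)).
= √(141,557,760 / 8.0519) ≈ 4192.941.

Q* ≈ 4,193 coils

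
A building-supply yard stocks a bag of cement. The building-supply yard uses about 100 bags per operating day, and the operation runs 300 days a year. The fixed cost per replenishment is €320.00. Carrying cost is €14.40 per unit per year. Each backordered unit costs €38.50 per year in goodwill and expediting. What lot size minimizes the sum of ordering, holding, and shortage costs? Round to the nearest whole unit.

Q* ≈ 1,354 bags

Annual demand D = 100 × 300 = 30,000.
With planned backorders, Q* = √(2DS/H) · √((H+B)/B).
√(2DS/H) = √(2 × 30,000 × 320 / 14.4) = 1154.701.
√((H+B)/B) = √((14.4+38.5)/38.5) = 1.1722.
Q* ≈ 1353.527.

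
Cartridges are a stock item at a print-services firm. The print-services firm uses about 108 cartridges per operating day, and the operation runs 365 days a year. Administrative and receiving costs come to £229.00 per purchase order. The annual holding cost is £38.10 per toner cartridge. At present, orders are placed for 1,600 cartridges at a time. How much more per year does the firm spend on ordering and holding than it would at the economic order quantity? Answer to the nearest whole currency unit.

Annual demand D = 108 × 365 = 39,420.
EOQ = √(2DS/H) = √(2 × 39,420 × 229 / 38.1) ≈ 688.38.
Cost at Q* = (D/Q*)S + (Q*/2)H = √(2DSH) ≈ £26,227.30.
Cost at Q = 1,600: (39,420/1,600)×229 + (1,600/2)×38.1 = £5,641.99 + £30,480.00 = £36,121.99.
Excess = £36,121.99 − £26,227.30 = £9,894.69.

Extra cost ≈ £9,895 per year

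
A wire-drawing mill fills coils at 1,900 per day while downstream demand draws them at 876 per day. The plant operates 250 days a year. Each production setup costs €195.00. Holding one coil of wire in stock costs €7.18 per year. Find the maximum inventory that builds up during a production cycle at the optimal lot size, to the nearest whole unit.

Annual demand D = 876 × 250 = 219,000.
Production build-up factor (1 − d/p) = 1 − 876/1,900 = 0.5389.
Q* = √(2DS / (H(1 − d/p))) = √(2 × 219,000 × 195 / (7.18 × 0.5389)).
= √(85,410,000 / 3.8696) ≈ 4698.064.
Maximum inventory = Q*(1 − d/p) = 4698.064 × 0.5389 ≈ 2532.009.

I_max ≈ 2,532 coils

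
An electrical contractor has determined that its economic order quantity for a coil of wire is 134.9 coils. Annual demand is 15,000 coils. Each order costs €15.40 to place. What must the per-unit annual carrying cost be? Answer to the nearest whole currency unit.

The basic EOQ model gives Q* = √(2DS/H); rearrange for the unknown.
From Q* = √(2DS/H): H = 2DS / Q*² = 2 × 15,000 × 15.4 / 134.9² = 25.3874.

H ≈ €25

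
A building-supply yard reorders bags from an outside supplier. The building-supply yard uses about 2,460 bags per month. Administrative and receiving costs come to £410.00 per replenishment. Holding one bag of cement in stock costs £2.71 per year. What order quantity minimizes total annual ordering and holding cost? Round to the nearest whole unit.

Annual demand D = 2,460 × 12 = 29,520.
EOQ = √(2DS / H) = √(2 × 29,520 × 410 / 2.71).
= √(24,206,400 / 2.71) = √8,932,250.9225 ≈ 2988.687.

Q* ≈ 2,989 bags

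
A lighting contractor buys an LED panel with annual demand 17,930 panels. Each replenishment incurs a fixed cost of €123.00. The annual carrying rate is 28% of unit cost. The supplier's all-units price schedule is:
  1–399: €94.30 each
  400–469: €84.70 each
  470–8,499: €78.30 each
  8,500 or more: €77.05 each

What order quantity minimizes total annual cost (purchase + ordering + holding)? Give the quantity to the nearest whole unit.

Holding cost per unit per year at price C is H = 0.28·C.
Evaluate total cost at each tier's feasible EOQ or, if the EOQ is below the tier, at the tier's minimum quantity.
Tier 1 (€94.30): EOQ = 408.7 exceeds tier's upper bound 399, so this tier is dominated.
EOQ at €84.70 = 431.3 (feasible in tier 2): TC = 17,930×€84.70 + (17,930/431.3)×123 + (431.3/2)×0.28×€84.70 = €1,528,898.71.
EOQ at €78.30 = 448.5 < 470, so use break Q=470: TC = 17,930×€78.30 + (17,930/470.0)×123 + (470.0/2)×0.28×€78.30 = €1,413,763.46.
EOQ at €77.05 = 452.2 < 8500, so use break Q=8500: TC = 17,930×€77.05 + (17,930/8500.0)×123 + (8500.0/2)×0.28×€77.05 = €1,473,455.46.
Lowest total cost is €1,413,763.46 at Q = 470.0.

Q* ≈ 470 panels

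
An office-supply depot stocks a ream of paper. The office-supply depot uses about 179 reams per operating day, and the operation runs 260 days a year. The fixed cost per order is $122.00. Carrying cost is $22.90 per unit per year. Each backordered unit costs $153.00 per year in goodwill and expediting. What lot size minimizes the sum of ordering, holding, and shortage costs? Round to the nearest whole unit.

Annual demand D = 179 × 260 = 46,540.
With planned backorders, Q* = √(2DS/H) · √((H+B)/B).
√(2DS/H) = √(2 × 46,540 × 122 / 22.9) = 704.191.
√((H+B)/B) = √((22.9+153)/153) = 1.0722.
Q* ≈ 755.053.

Q* ≈ 755 reams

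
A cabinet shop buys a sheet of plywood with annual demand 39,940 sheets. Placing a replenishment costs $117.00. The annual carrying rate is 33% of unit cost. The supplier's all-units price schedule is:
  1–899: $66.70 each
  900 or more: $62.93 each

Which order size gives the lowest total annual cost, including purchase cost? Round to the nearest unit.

Q* ≈ 900 sheets

Holding cost per unit per year at price C is H = 0.33·C.
Evaluate total cost at each tier's feasible EOQ or, if the EOQ is below the tier, at the tier's minimum quantity.
EOQ at $66.70 = 651.6 (feasible in tier 1): TC = 39,940×$66.70 + (39,940/651.6)×117 + (651.6/2)×0.33×$66.70 = $2,678,340.73.
EOQ at $62.93 = 670.9 < 900, so use break Q=900: TC = 39,940×$62.93 + (39,940/900.0)×117 + (900.0/2)×0.33×$62.93 = $2,527,961.51.
Lowest total cost is $2,527,961.51 at Q = 900.0.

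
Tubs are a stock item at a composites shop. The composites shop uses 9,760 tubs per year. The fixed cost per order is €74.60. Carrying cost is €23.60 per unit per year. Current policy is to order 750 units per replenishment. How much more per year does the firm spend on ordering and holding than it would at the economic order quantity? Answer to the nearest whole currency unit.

EOQ = √(2DS/H) = √(2 × 9,760 × 74.6 / 23.6) ≈ 248.40.
Cost at Q* = (D/Q*)S + (Q*/2)H = √(2DSH) ≈ €5,862.26.
Cost at Q = 750: (9,760/750)×74.6 + (750/2)×23.6 = €970.79 + €8,850.00 = €9,820.79.
Excess = €9,820.79 − €5,862.26 = €3,958.53.

Extra cost ≈ €3,959 per year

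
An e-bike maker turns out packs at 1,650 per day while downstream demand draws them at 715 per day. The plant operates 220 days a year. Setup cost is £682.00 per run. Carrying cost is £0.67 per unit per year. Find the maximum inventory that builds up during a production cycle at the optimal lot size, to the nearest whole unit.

Annual demand D = 715 × 220 = 157,300.
Production build-up factor (1 − d/p) = 1 − 715/1,650 = 0.5667.
Q* = √(2DS / (H(1 − d/p))) = √(2 × 157,300 × 682 / (0.67 × 0.5667)).
= √(214,557,200 / 0.3797) ≈ 23772.251.
Maximum inventory = Q*(1 − d/p) = 23772.251 × 0.5667 ≈ 13470.942.

I_max ≈ 13,471 packs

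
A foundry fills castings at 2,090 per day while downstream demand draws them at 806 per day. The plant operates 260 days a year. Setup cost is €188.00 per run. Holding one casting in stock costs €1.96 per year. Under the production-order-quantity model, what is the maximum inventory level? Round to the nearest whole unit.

Annual demand D = 806 × 260 = 209,560.
Production build-up factor (1 − d/p) = 1 − 806/2,090 = 0.6144.
Q* = √(2DS / (H(1 − d/p))) = √(2 × 209,560 × 188 / (1.96 × 0.6144)).
= √(78,794,560 / 1.2041) ≈ 8089.296.
Maximum inventory = Q*(1 − d/p) = 8089.296 × 0.6144 ≈ 4969.692.

I_max ≈ 4,970 castings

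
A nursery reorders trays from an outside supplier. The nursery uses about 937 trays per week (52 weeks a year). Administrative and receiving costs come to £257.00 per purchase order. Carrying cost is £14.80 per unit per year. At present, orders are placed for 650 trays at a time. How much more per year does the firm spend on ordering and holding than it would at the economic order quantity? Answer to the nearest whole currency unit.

Annual demand D = 937 × 52 = 48,724.
EOQ = √(2DS/H) = √(2 × 48,724 × 257 / 14.8) ≈ 1300.83.
Cost at Q* = (D/Q*)S + (Q*/2)H = √(2DSH) ≈ £19,252.36.
Cost at Q = 650: (48,724/650)×257 + (650/2)×14.8 = £19,264.72 + £4,810.00 = £24,074.72.
Excess = £24,074.72 − £19,252.36 = £4,822.36.

Extra cost ≈ £4,822 per year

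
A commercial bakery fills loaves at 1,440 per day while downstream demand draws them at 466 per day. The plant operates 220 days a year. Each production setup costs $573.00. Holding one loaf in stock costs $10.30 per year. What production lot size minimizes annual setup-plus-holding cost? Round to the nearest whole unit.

Annual demand D = 466 × 220 = 102,520.
Production build-up factor (1 − d/p) = 1 − 466/1,440 = 0.6764.
Q* = √(2DS / (H(1 − d/p))) = √(2 × 102,520 × 573 / (10.3 × 0.6764)).
= √(117,487,920 / 6.9668) ≈ 4106.575.

Q* ≈ 4,107 loaves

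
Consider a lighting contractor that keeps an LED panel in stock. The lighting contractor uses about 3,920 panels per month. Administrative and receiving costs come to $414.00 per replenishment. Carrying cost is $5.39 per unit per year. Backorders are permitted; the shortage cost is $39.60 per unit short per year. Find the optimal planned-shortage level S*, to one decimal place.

S* ≈ 343.3 panels

Annual demand D = 3,920 × 12 = 47,040.
With planned backorders, Q* = √(2DS/H) · √((H+B)/B).
√(2DS/H) = √(2 × 47,040 × 414 / 5.39) = 2688.156.
√((H+B)/B) = √((5.39+39.6)/39.6) = 1.0659.
Q* ≈ 2865.265.
S* = Q* · H/(H+B) = 2865.265 × 5.39/44.99 ≈ 343.271.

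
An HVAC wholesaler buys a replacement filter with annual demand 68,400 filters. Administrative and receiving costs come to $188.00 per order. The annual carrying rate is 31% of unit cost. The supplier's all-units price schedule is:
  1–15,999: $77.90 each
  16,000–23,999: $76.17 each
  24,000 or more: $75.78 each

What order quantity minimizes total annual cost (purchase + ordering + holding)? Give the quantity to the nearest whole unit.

Q* ≈ 1,032 filters

Holding cost per unit per year at price C is H = 0.31·C.
Evaluate total cost at each tier's feasible EOQ or, if the EOQ is below the tier, at the tier's minimum quantity.
EOQ at $77.90 = 1032.0 (feasible in tier 1): TC = 68,400×$77.90 + (68,400/1032.0)×188 + (1032.0/2)×0.31×$77.90 = $5,353,281.35.
EOQ at $76.17 = 1043.6 < 16000, so use break Q=16000: TC = 68,400×$76.17 + (68,400/16000.0)×188 + (16000.0/2)×0.31×$76.17 = $5,399,733.30.
EOQ at $75.78 = 1046.3 < 24000, so use break Q=24000: TC = 68,400×$75.78 + (68,400/24000.0)×188 + (24000.0/2)×0.31×$75.78 = $5,465,789.40.
Lowest total cost is $5,353,281.35 at Q = 1032.0.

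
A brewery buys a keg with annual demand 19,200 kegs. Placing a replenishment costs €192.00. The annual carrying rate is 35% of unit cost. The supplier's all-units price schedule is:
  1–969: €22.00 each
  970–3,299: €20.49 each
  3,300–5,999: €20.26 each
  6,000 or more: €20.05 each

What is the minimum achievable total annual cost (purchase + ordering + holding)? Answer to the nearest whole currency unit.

TC* ≈ €400,679

Holding cost per unit per year at price C is H = 0.35·C.
For each price level, check whether its EOQ is feasible; otherwise the best quantity at that price is the breakpoint.
Tier 1 (€22.00): EOQ = 978.5 exceeds tier's upper bound 969, so this tier is dominated.
EOQ at €20.49 = 1013.9 (feasible in tier 2): TC = 19,200×€20.49 + (19,200/1013.9)×192 + (1013.9/2)×0.35×€20.49 = €400,679.45.
EOQ at €20.26 = 1019.7 < 3300, so use break Q=3300: TC = 19,200×€20.26 + (19,200/3300.0)×192 + (3300.0/2)×0.35×€20.26 = €401,809.24.
EOQ at €20.05 = 1025.0 < 6000, so use break Q=6000: TC = 19,200×€20.05 + (19,200/6000.0)×192 + (6000.0/2)×0.35×€20.05 = €406,626.90.
Lowest total cost among the candidates is at Q = 1013.9.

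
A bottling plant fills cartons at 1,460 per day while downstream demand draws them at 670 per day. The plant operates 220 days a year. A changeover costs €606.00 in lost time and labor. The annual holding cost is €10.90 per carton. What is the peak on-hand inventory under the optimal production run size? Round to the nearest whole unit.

I_max ≈ 2,978 cartons

Annual demand D = 670 × 220 = 147,400.
Production build-up factor (1 − d/p) = 1 − 670/1,460 = 0.5411.
Q* = √(2DS / (H(1 − d/p))) = √(2 × 147,400 × 606 / (10.9 × 0.5411)).
= √(178,648,800 / 5.8979) ≈ 5503.636.
Maximum inventory = Q*(1 − d/p) = 5503.636 × 0.5411 ≈ 2977.995.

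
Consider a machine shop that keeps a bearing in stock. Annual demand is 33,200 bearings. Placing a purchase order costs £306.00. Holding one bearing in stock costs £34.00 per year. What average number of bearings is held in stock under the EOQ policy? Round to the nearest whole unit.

Average inventory ≈ 387 bearings

The optimal lot size = √(2DS/H) = √(2 × 33,200 × 306 / 34) ≈ 773.05.
Average inventory = Q*/2 ≈ 773.05 / 2 = 386.523.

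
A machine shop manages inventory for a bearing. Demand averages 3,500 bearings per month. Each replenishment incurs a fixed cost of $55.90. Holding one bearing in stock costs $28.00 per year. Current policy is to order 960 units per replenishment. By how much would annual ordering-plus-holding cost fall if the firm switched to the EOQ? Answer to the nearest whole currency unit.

Extra cost ≈ $4,419 per year

Annual demand D = 3,500 × 12 = 42,000.
EOQ = √(2DS/H) = √(2 × 42,000 × 55.9 / 28) ≈ 409.51.
Cost at Q* = (D/Q*)S + (Q*/2)H = √(2DSH) ≈ $11,466.33.
Cost at Q = 960: (42,000/960)×55.9 + (960/2)×28 = $2,445.62 + $13,440.00 = $15,885.62.
Excess = $15,885.62 − $11,466.33 = $4,419.29.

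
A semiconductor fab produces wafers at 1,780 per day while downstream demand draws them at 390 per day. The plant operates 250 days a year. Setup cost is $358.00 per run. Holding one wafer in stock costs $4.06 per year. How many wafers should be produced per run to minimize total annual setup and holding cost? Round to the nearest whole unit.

Annual demand D = 390 × 250 = 97,500.
Production build-up factor (1 − d/p) = 1 − 390/1,780 = 0.7809.
Q* = √(2DS / (H(1 − d/p))) = √(2 × 97,500 × 358 / (4.06 × 0.7809)).
= √(69,810,000 / 3.1704) ≈ 4692.436.

Q* ≈ 4,692 wafers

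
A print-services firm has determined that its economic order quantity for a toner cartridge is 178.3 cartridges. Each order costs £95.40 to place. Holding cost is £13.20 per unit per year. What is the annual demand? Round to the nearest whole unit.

D ≈ 2,199 cartridges per year

The basic EOQ model gives Q* = √(2DS/H); rearrange for the unknown.
From Q* = √(2DS/H): D = Q*²H / (2S) = 178.3² × 13.2 / (2 × 95.4) = 2199.370.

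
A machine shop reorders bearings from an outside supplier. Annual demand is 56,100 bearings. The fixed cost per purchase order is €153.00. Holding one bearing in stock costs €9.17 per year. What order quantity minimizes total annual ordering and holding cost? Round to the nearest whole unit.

EOQ = √(2DS / H) = √(2 × 56,100 × 153 / 9.17).
= √(17,166,600 / 9.17) = √1,872,039.2585 ≈ 1368.225.

Q* ≈ 1,368 bearings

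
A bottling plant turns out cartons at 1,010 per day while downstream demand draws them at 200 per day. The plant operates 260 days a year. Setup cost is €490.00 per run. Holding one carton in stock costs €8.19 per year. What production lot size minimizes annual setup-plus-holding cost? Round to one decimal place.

Q* ≈ 2,785.4 cartons

Annual demand D = 200 × 260 = 52,000.
Production build-up factor (1 − d/p) = 1 − 200/1,010 = 0.8020.
Q* = √(2DS / (H(1 − d/p))) = √(2 × 52,000 × 490 / (8.19 × 0.8020)).
= √(50,960,000 / 6.5682) ≈ 2785.422.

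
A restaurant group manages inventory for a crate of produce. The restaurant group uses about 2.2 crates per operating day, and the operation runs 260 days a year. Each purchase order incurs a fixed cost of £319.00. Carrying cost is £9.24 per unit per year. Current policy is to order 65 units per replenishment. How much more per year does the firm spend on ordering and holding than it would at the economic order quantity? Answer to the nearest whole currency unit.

Extra cost ≈ £1,271 per year

Annual demand D = 2.2 × 260 = 572.
EOQ = √(2DS/H) = √(2 × 572 × 319 / 9.24) ≈ 198.73.
Cost at Q* = (D/Q*)S + (Q*/2)H = √(2DSH) ≈ £1,836.30.
Cost at Q = 65: (572/65)×319 + (65/2)×9.24 = £2,807.20 + £300.30 = £3,107.50.
Excess = £3,107.50 − £1,836.30 = £1,271.20.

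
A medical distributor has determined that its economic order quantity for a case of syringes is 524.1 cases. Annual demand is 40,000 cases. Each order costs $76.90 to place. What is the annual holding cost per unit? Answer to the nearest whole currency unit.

The basic EOQ model gives Q* = √(2DS/H); rearrange for the unknown.
From Q* = √(2DS/H): H = 2DS / Q*² = 2 × 40,000 × 76.9 / 524.1² = 22.3969.

H ≈ $22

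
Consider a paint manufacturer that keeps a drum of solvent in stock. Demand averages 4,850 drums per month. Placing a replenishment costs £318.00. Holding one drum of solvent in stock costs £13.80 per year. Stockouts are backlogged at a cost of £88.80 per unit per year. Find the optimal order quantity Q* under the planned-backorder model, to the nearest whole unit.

Annual demand D = 4,850 × 12 = 58,200.
With planned backorders, Q* = √(2DS/H) · √((H+B)/B).
√(2DS/H) = √(2 × 58,200 × 318 / 13.8) = 1637.761.
√((H+B)/B) = √((13.8+88.8)/88.8) = 1.0749.
Q* ≈ 1760.426.

Q* ≈ 1,760 drums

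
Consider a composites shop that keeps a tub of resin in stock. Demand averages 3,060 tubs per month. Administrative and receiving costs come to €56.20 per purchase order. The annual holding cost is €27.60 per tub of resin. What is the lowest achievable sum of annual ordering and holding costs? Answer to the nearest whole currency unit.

Annual demand D = 3,060 × 12 = 36,720.
The optimal lot size = √(2DS/H) = √(2 × 36,720 × 56.2 / 27.6) ≈ 386.71.
At the optimum the two cost components are equal, so total cost = 2·(Q*/2)H = Q*·H.
Minimum total = √(2DSH) = √(2 × 36,720 × 56.2 × 27.6) ≈ 10673.062.

TC* ≈ €10,673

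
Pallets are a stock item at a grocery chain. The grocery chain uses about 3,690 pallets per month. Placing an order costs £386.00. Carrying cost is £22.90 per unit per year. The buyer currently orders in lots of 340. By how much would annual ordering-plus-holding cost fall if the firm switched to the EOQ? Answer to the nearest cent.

Extra cost ≈ £26,184.95 per year

Annual demand D = 3,690 × 12 = 44,280.
EOQ = √(2DS/H) = √(2 × 44,280 × 386 / 22.9) ≈ 1221.78.
Cost at Q* = (D/Q*)S + (Q*/2)H = √(2DSH) ≈ £27,978.87.
Cost at Q = 340: (44,280/340)×386 + (340/2)×22.9 = £50,270.82 + £3,893.00 = £54,163.82.
Excess = £54,163.82 − £27,978.87 = £26,184.95.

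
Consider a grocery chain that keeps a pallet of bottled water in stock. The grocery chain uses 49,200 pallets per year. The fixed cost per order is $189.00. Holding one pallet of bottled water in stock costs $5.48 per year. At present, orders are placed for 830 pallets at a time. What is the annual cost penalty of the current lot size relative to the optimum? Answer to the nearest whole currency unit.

Extra cost ≈ $3,382 per year

EOQ = √(2DS/H) = √(2 × 49,200 × 189 / 5.48) ≈ 1842.21.
Cost at Q* = (D/Q*)S + (Q*/2)H = √(2DSH) ≈ $10,095.29.
Cost at Q = 830: (49,200/830)×189 + (830/2)×5.48 = $11,203.37 + $2,274.20 = $13,477.57.
Excess = $13,477.57 − $10,095.29 = $3,382.29.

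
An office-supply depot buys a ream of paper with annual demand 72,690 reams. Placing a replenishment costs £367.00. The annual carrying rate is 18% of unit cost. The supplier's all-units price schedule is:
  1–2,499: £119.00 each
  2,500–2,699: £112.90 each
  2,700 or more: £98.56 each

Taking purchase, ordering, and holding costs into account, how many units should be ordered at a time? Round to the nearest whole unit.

Q* ≈ 2,700 reams

Holding cost per unit per year at price C is H = 0.18·C.
Candidates are each tier's EOQ (if it falls in that tier) and each price-break quantity.
EOQ at £119.00 = 1578.2 (feasible in tier 1): TC = 72,690×£119.00 + (72,690/1578.2)×367 + (1578.2/2)×0.18×£119.00 = £8,683,916.10.
EOQ at £112.90 = 1620.3 < 2500, so use break Q=2500: TC = 72,690×£112.90 + (72,690/2500.0)×367 + (2500.0/2)×0.18×£112.90 = £8,242,774.39.
EOQ at £98.56 = 1734.2 < 2700, so use break Q=2700: TC = 72,690×£98.56 + (72,690/2700.0)×367 + (2700.0/2)×0.18×£98.56 = £7,198,156.94.
Lowest total cost is £7,198,156.94 at Q = 2700.0.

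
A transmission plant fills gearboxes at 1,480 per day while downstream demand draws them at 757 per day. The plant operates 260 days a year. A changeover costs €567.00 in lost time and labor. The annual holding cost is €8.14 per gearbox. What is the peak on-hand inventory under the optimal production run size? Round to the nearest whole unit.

I_max ≈ 3,660 gearboxes

Annual demand D = 757 × 260 = 196,820.
Production build-up factor (1 − d/p) = 1 − 757/1,480 = 0.4885.
Q* = √(2DS / (H(1 − d/p))) = √(2 × 196,820 × 567 / (8.14 × 0.4885)).
= √(223,193,880 / 3.9765) ≈ 7491.877.
Maximum inventory = Q*(1 − d/p) = 7491.877 × 0.4885 ≈ 3659.883.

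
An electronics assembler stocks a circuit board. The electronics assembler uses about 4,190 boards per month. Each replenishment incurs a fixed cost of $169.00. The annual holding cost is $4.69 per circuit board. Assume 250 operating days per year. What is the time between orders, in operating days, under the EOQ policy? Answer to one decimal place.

T ≈ 9.5 days

Annual demand D = 4,190 × 12 = 50,280.
Q* = √(2DS/H) = √(2 × 50,280 × 169 / 4.69) ≈ 1903.57.
Cycle time = Q*/D × 250 = 1903.57 / 50,280 × 250 ≈ 9.465 days.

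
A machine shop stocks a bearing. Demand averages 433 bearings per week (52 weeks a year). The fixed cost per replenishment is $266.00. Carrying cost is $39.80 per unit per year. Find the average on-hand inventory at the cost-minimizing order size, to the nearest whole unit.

Average inventory ≈ 274 bearings

Annual demand D = 433 × 52 = 22,516.
EOQ = √(2DS/H) = √(2 × 22,516 × 266 / 39.8) ≈ 548.61.
Average inventory = Q*/2 ≈ 548.61 / 2 = 274.303.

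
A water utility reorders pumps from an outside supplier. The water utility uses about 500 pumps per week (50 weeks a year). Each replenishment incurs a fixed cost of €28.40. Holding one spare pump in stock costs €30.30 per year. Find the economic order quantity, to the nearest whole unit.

Q* ≈ 216 pumps

Annual demand D = 500 × 50 = 25,000.
EOQ = √(2DS / H) = √(2 × 25,000 × 28.4 / 30.3).
= √(1,420,000 / 30.3) = √46,864.6865 ≈ 216.483.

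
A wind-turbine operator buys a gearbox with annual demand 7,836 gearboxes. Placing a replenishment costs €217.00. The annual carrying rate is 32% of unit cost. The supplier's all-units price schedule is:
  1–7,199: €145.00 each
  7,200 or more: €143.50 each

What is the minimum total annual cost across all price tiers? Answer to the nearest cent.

TC* ≈ €1,148,781.78

Holding cost per unit per year at price C is H = 0.32·C.
For each price level, check whether its EOQ is feasible; otherwise the best quantity at that price is the breakpoint.
EOQ at €145.00 = 270.7 (feasible in tier 1): TC = 7,836×€145.00 + (7,836/270.7)×217 + (270.7/2)×0.32×€145.00 = €1,148,781.78.
EOQ at €143.50 = 272.1 < 7200, so use break Q=7200: TC = 7,836×€143.50 + (7,836/7200.0)×217 + (7200.0/2)×0.32×€143.50 = €1,290,014.17.
Lowest total cost among the candidates is at Q = 270.7.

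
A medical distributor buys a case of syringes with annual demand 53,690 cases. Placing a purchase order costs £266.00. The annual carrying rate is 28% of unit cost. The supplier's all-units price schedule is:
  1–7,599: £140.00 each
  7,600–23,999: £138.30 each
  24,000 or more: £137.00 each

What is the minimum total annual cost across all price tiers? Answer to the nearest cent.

Holding cost per unit per year at price C is H = 0.28·C.
Candidates are each tier's EOQ (if it falls in that tier) and each price-break quantity.
EOQ at £140.00 = 853.6 (feasible in tier 1): TC = 53,690×£140.00 + (53,690/853.6)×266 + (853.6/2)×0.28×£140.00 = £7,550,061.51.
EOQ at £138.30 = 858.8 < 7600, so use break Q=7600: TC = 53,690×£138.30 + (53,690/7600.0)×266 + (7600.0/2)×0.28×£138.30 = £7,574,357.35.
EOQ at £137.00 = 862.9 < 24000, so use break Q=24000: TC = 53,690×£137.00 + (53,690/24000.0)×266 + (24000.0/2)×0.28×£137.00 = £7,816,445.06.
Lowest total cost among the candidates is at Q = 853.6.

TC* ≈ £7,550,061.51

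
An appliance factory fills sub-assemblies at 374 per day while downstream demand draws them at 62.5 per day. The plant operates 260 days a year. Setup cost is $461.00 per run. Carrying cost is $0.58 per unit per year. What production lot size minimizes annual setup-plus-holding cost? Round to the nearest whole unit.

Q* ≈ 5,569 sub-assemblies

Annual demand D = 62.5 × 260 = 16,250.
Production build-up factor (1 − d/p) = 1 − 62.5/374 = 0.8329.
Q* = √(2DS / (H(1 − d/p))) = √(2 × 16,250 × 461 / (0.58 × 0.8329)).
= √(14,982,500 / 0.4831) ≈ 5569.099.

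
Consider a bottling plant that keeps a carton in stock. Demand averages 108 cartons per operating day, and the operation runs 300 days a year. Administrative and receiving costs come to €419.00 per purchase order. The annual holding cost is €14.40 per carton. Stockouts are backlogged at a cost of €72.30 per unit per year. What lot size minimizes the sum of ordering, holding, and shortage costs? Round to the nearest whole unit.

Annual demand D = 108 × 300 = 32,400.
With planned backorders, Q* = √(2DS/H) · √((H+B)/B).
√(2DS/H) = √(2 × 32,400 × 419 / 14.4) = 1373.135.
√((H+B)/B) = √((14.4+72.3)/72.3) = 1.0951.
Q* ≈ 1503.674.

Q* ≈ 1,504 cartons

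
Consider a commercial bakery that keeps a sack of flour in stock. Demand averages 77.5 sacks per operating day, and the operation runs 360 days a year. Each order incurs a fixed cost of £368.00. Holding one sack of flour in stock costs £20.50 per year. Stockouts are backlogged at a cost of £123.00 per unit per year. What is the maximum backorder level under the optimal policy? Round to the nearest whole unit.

S* ≈ 154 sacks

Annual demand D = 77.5 × 360 = 27,900.
With planned backorders, Q* = √(2DS/H) · √((H+B)/B).
√(2DS/H) = √(2 × 27,900 × 368 / 20.5) = 1000.839.
√((H+B)/B) = √((20.5+123)/123) = 1.0801.
Q* ≈ 1081.029.
S* = Q* · H/(H+B) = 1081.029 × 20.5/143.5 ≈ 154.433.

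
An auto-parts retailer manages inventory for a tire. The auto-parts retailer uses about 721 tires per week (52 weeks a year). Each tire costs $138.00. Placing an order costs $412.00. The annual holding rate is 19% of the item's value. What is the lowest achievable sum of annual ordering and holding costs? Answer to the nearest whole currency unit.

Annual demand D = 721 × 52 = 37,492.
Holding cost H = 0.19 × $138.00 = $26.2200 per unit per year.
Q* = √(2DS/H) = √(2 × 37,492 × 412 / 26.22) ≈ 1085.47.
At Q*, ordering cost (D/Q*)S equals holding cost (Q*/2)H, each = √(DSH/2).
Minimum total = √(2DSH) = √(2 × 37,492 × 412 × 26.22) ≈ 28460.941.

TC* ≈ $28,461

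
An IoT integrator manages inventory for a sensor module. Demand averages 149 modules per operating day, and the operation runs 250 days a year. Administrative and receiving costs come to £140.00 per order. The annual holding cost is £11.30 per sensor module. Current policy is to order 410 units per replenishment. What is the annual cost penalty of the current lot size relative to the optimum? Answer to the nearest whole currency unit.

Annual demand D = 149 × 250 = 37,250.
EOQ = √(2DS/H) = √(2 × 37,250 × 140 / 11.3) ≈ 960.73.
Cost at Q* = (D/Q*)S + (Q*/2)H = √(2DSH) ≈ £10,856.29.
Cost at Q = 410: (37,250/410)×140 + (410/2)×11.3 = £12,719.51 + £2,316.50 = £15,036.01.
Excess = £15,036.01 − £10,856.29 = £4,179.72.

Extra cost ≈ £4,180 per year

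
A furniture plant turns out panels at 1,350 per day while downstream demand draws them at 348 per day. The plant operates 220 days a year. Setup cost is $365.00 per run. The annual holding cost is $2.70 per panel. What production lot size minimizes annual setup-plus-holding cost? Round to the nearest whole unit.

Q* ≈ 5,281 panels

Annual demand D = 348 × 220 = 76,560.
Production build-up factor (1 − d/p) = 1 − 348/1,350 = 0.7422.
Q* = √(2DS / (H(1 − d/p))) = √(2 × 76,560 × 365 / (2.7 × 0.7422)).
= √(55,888,800 / 2.004) ≈ 5280.968.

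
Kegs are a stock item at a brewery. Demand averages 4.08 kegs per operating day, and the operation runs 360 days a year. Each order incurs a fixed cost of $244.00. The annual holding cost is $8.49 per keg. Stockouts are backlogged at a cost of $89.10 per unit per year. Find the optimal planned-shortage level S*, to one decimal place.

S* ≈ 26.5 kegs

Annual demand D = 4.08 × 360 = 1,468.8.
With planned backorders, Q* = √(2DS/H) · √((H+B)/B).
√(2DS/H) = √(2 × 1,468.8 × 244 / 8.49) = 290.561.
√((H+B)/B) = √((8.49+89.1)/89.1) = 1.0466.
Q* ≈ 304.089.
S* = Q* · H/(H+B) = 304.089 × 8.49/97.59 ≈ 26.455.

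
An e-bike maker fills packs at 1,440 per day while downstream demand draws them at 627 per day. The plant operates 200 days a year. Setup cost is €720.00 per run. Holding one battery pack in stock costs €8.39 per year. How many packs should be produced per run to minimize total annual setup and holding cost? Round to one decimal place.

Annual demand D = 627 × 200 = 125,400.
Production build-up factor (1 − d/p) = 1 − 627/1,440 = 0.5646.
Q* = √(2DS / (H(1 − d/p))) = √(2 × 125,400 × 720 / (8.39 × 0.5646)).
= √(180,576,000 / 4.7369) ≈ 6174.261.

Q* ≈ 6,174.3 packs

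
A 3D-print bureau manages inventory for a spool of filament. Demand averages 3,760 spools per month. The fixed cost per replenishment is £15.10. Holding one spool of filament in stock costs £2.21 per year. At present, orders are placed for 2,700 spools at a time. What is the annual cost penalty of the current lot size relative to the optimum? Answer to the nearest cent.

Extra cost ≈ £1,500.50 per year

Annual demand D = 3,760 × 12 = 45,120.
EOQ = √(2DS/H) = √(2 × 45,120 × 15.1 / 2.21) ≈ 785.22.
Cost at Q* = (D/Q*)S + (Q*/2)H = √(2DSH) ≈ £1,735.34.
Cost at Q = 2,700: (45,120/2,700)×15.1 + (2,700/2)×2.21 = £252.34 + £2,983.50 = £3,235.84.
Excess = £3,235.84 − £1,735.34 = £1,500.50.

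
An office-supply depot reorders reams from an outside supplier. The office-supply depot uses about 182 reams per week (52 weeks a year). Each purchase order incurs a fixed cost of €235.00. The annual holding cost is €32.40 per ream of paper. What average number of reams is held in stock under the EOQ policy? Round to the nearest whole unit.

Annual demand D = 182 × 52 = 9,464.
EOQ = √(2DS/H) = √(2 × 9,464 × 235 / 32.4) ≈ 370.52.
Average inventory = Q*/2 ≈ 370.52 / 2 = 185.261.

Average inventory ≈ 185 reams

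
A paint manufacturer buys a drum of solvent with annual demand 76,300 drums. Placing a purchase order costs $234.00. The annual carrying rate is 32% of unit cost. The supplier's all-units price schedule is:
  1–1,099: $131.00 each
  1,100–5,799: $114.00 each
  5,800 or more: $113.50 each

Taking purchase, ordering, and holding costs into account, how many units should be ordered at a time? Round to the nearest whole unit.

Q* ≈ 1,100 drums

Holding cost per unit per year at price C is H = 0.32·C.
Evaluate total cost at each tier's feasible EOQ or, if the EOQ is below the tier, at the tier's minimum quantity.
EOQ at $131.00 = 922.9 (feasible in tier 1): TC = 76,300×$131.00 + (76,300/922.9)×234 + (922.9/2)×0.32×$131.00 = $10,033,989.74.
EOQ at $114.00 = 989.4 < 1100, so use break Q=1100: TC = 76,300×$114.00 + (76,300/1100.0)×234 + (1100.0/2)×0.32×$114.00 = $8,734,495.09.
EOQ at $113.50 = 991.5 < 5800, so use break Q=5800: TC = 76,300×$113.50 + (76,300/5800.0)×234 + (5800.0/2)×0.32×$113.50 = $8,768,456.31.
Lowest total cost is $8,734,495.09 at Q = 1100.0.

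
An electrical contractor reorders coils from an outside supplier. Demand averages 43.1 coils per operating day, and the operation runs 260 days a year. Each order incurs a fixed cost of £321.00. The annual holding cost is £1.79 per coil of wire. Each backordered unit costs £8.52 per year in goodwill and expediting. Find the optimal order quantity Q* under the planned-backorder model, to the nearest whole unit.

Q* ≈ 2,205 coils

Annual demand D = 43.1 × 260 = 11,206.
With planned backorders, Q* = √(2DS/H) · √((H+B)/B).
√(2DS/H) = √(2 × 11,206 × 321 / 1.79) = 2004.778.
√((H+B)/B) = √((1.79+8.52)/8.52) = 1.1000.
Q* ≈ 2205.341.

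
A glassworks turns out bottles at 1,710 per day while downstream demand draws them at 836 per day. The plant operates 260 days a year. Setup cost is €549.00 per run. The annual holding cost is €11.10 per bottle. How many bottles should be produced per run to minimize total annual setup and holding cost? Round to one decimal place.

Q* ≈ 6,485.9 bottles

Annual demand D = 836 × 260 = 217,360.
Production build-up factor (1 − d/p) = 1 − 836/1,710 = 0.5111.
Q* = √(2DS / (H(1 − d/p))) = √(2 × 217,360 × 549 / (11.1 × 0.5111)).
= √(238,661,280 / 5.6733) ≈ 6485.924.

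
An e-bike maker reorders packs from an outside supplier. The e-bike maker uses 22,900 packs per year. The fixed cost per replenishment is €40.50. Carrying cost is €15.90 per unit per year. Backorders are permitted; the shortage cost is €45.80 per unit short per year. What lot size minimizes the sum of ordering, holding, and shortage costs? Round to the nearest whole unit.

Q* ≈ 396 packs

With planned backorders, Q* = √(2DS/H) · √((H+B)/B).
√(2DS/H) = √(2 × 22,900 × 40.5 / 15.9) = 341.556.
√((H+B)/B) = √((15.9+45.8)/45.8) = 1.1607.
Q* ≈ 396.435.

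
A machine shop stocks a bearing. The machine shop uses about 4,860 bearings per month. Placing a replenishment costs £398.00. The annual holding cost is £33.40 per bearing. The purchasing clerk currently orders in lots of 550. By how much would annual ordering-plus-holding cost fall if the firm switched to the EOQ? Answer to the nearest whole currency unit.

Annual demand D = 4,860 × 12 = 58,320.
EOQ = √(2DS/H) = √(2 × 58,320 × 398 / 33.4) ≈ 1178.94.
Cost at Q* = (D/Q*)S + (Q*/2)H = √(2DSH) ≈ £39,376.63.
Cost at Q = 550: (58,320/550)×398 + (550/2)×33.4 = £42,202.47 + £9,185.00 = £51,387.47.
Excess = £51,387.47 − £39,376.63 = £12,010.84.

Extra cost ≈ £12,011 per year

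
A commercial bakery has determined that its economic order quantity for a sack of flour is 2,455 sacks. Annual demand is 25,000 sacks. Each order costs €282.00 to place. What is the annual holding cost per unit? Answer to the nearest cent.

The basic EOQ model gives Q* = √(2DS/H); rearrange for the unknown.
From Q* = √(2DS/H): H = 2DS / Q*² = 2 × 25,000 × 282 / 2,455² = 2.3395.

H ≈ €2.34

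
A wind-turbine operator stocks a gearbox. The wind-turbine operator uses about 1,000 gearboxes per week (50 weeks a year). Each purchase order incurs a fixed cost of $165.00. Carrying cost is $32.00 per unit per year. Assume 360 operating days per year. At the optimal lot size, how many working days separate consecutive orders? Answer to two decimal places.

Annual demand D = 1,000 × 50 = 50,000.
EOQ = √(2DS/H) = √(2 × 50,000 × 165 / 32) ≈ 718.07.
Cycle time = Q*/D × 360 = 718.07 / 50,000 × 360 ≈ 5.170 days.

T ≈ 5.17 days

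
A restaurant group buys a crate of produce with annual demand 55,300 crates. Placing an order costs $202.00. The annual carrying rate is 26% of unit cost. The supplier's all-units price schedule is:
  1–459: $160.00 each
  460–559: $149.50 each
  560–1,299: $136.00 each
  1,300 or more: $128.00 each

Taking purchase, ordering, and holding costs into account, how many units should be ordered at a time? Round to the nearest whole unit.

Holding cost per unit per year at price C is H = 0.26·C.
Candidates are each tier's EOQ (if it falls in that tier) and each price-break quantity.
Tier 1 ($160.00): EOQ = 732.8 exceeds tier's upper bound 459, so this tier is dominated.
Tier 2 ($149.50): EOQ = 758.1 exceeds tier's upper bound 559, so this tier is dominated.
EOQ at $136.00 = 794.9 (feasible in tier 3): TC = 55,300×$136.00 + (55,300/794.9)×202 + (794.9/2)×0.26×$136.00 = $7,548,906.67.
EOQ at $128.00 = 819.3 < 1300, so use break Q=1300: TC = 55,300×$128.00 + (55,300/1300.0)×202 + (1300.0/2)×0.26×$128.00 = $7,108,624.77.
Lowest total cost is $7,108,624.77 at Q = 1300.0.

Q* ≈ 1,300 crates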